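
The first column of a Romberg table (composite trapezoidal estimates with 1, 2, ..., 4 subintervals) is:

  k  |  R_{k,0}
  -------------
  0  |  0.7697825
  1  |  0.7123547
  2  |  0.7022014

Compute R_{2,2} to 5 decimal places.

R_{1,1} = 0.7123547 + (0.7123547 − 0.7697825)/3 = 0.6932121
R_{2,1} = (4·0.7022014 − 0.7123547) / 3 = 0.6988170
R_{2,2} = (16·0.6988170 − 0.6932121) / 15 = 0.6991907
(Column j=1 coincides with Simpson's rule on the same nodes.)

0.69919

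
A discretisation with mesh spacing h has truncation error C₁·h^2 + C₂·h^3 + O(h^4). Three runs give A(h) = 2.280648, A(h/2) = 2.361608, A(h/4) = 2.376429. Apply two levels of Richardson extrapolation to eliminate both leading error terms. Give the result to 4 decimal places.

First eliminate the h^2 term (factor 2^2 = 4):
  B₁ = (4·2.361608 − 2.280648)/3 = 2.388595
  B₂ = (4·2.376429 − 2.361608)/3 = 2.381369
Then eliminate the h^3 term (factor 2^3 = 8):
  (8·2.381369 − 2.388595)/7 = 2.380337

2.3803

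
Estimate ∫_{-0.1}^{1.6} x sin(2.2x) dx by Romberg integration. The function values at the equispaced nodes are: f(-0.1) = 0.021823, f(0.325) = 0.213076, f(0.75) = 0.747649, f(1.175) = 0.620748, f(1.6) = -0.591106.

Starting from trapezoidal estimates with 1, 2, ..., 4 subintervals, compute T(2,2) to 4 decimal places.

0.5982

T(0,0) (trapezoid, 1 panel, h=1.7000): -0.483891
T(1,0) (trapezoid, 2 panels, h=0.8500): 0.393556
T(2,0) (trapezoid, 4 panels, h=0.4250): 0.551153
T(1,1) = 0.393556 + (0.393556 − (-0.483891))/3 = 0.686038
T(2,1) = 0.551153 + (0.551153 − 0.393556)/3 = 0.603685
T(2,2) = 0.603685 + (0.603685 − 0.686038)/15 = 0.598195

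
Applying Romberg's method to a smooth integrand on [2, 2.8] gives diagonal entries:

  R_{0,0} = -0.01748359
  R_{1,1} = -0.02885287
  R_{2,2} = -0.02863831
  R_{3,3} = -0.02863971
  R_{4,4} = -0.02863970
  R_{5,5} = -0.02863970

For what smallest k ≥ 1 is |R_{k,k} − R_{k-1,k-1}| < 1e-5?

|R_{1,1} − R_{0,0}| = 0.01136928 ≥ 1e-5
|R_{2,2} − R_{1,1}| = 0.00021456 ≥ 1e-5
|R_{3,3} − R_{2,2}| = 0.00000140 < 1e-5

k = 3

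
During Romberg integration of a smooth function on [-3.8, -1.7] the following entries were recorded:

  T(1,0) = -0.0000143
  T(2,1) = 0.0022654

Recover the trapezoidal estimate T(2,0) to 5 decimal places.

0.00170

From T(2,1) = (4·T(2,0) − T(1,0))/3, solve for T(2,0):
4·T(2,0) = 3·0.0022654 + (-0.0000143) = 0.0067819
T(2,0) = 0.0016955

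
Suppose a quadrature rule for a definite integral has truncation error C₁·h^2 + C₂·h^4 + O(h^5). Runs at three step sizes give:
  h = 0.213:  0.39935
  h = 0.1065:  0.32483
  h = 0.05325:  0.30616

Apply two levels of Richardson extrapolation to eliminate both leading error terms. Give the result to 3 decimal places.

0.300

First eliminate the h^2 term (factor 2^2 = 4):
  B₁ = (4·0.32483 − 0.39935)/3 = 0.29999
  B₂ = (4·0.30616 − 0.32483)/3 = 0.29994
Then eliminate the h^4 term (factor 2^4 = 16):
  (16·0.29994 − 0.29999)/15 = 0.29994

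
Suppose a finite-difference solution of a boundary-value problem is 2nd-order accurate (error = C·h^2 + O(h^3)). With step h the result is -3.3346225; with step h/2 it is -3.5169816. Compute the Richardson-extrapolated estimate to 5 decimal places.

The leading error scales as h^2; refining by a factor of 2 reduces it by 2^2 = 4.
Extrapolated value = (4·A(h/2) − A(h)) / (4 − 1)
= (4·(-3.5169816) − (-3.3346225)) / 3
= -10.7333039 / 3 = -3.5777680

-3.57777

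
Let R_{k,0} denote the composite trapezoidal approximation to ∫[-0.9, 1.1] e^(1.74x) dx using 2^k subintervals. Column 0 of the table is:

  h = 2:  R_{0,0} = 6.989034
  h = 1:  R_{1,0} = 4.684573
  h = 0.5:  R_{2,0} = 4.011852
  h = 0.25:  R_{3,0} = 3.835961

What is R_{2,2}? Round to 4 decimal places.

3.7790

R_{1,1} = (4·4.684573 − 6.989034) / 3 = 3.916419
R_{2,1} = (4·4.011852 − 4.684573) / 3 = 3.787612
R_{2,2} = (16·3.787612 − 3.916419) / 15 = 3.779025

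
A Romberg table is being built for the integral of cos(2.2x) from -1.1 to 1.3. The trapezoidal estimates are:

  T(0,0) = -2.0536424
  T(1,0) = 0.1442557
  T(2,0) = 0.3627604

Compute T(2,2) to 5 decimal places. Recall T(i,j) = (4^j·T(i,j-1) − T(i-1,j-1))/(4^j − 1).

0.40618

Richardson extrapolation on the trapezoidal column (denominator 4−1=3):
T(1,1) = (4·0.1442557 − (-2.0536424)) / 3 = 0.8768884
T(2,1) = (4·0.3627604 − 0.1442557) / 3 = 0.4355953
T(2,2) = 0.4355953 + (0.4355953 − 0.8768884)/15 = 0.4061758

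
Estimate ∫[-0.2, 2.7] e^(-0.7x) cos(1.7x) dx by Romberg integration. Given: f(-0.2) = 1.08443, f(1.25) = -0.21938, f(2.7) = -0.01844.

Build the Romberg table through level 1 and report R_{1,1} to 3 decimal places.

0.091

R_{0,0} (trapezoid, 1 panel, h=2.9000): 1.54569
R_{1,0} (trapezoid, 2 panels, h=1.4500): 0.45474
R_{1,1} = 0.45474 + (0.45474 − 1.54569)/3 = 0.09109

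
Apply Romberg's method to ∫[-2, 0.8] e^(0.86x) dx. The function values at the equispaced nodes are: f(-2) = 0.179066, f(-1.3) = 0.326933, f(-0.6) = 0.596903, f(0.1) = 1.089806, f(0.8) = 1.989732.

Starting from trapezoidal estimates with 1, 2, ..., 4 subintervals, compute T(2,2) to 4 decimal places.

2.1056

T(0,0) (trapezoid, 1 panel, h=2.8000): 3.036317
T(1,0) (trapezoid, 2 panels, h=1.4000): 2.353823
T(2,0) (trapezoid, 4 panels, h=0.7000): 2.168629
T(1,1) = 2.353823 + (2.353823 − 3.036317)/3 = 2.126325
T(2,1) = 2.168629 + (2.168629 − 2.353823)/3 = 2.106898
T(2,2) = 2.106898 + (2.106898 − 2.126325)/15 = 2.105603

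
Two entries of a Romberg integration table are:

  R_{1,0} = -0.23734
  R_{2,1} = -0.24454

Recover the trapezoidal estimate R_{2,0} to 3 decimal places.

From R_{2,1} = (4·R_{2,0} − R_{1,0})/3, solve for R_{2,0}:
4·R_{2,0} = 3·(-0.24454) + (-0.23734) = -0.97096
R_{2,0} = -0.24274

-0.243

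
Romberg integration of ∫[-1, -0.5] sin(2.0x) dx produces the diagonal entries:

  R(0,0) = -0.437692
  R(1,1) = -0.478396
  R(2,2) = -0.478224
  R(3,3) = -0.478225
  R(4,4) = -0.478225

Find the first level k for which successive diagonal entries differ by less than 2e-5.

|R(1,1) − R(0,0)| = 0.040704 ≥ 2e-5
|R(2,2) − R(1,1)| = 0.000172 ≥ 2e-5
|R(3,3) − R(2,2)| = 0.000001 < 2e-5

k = 3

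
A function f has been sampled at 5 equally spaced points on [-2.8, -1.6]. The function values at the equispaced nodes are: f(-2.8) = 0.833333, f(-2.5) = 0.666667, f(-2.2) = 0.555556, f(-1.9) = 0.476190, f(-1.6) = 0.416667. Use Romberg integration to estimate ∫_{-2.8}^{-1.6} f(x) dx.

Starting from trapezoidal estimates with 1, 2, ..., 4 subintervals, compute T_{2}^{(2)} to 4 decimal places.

T_{0}^{(0)} (trapezoid, 1 panel, h=1.2000): 0.750000
T_{1}^{(0)} (trapezoid, 2 panels, h=0.6000): 0.708334
T_{2}^{(0)} (trapezoid, 4 panels, h=0.3000): 0.697024
T_{1}^{(1)} = 0.708334 + (0.708334 − 0.750000)/3 = 0.694445
T_{2}^{(1)} = 0.697024 + (0.697024 − 0.708334)/3 = 0.693254
T_{2}^{(2)} = 0.693254 + (0.693254 − 0.694445)/15 = 0.693175

0.6932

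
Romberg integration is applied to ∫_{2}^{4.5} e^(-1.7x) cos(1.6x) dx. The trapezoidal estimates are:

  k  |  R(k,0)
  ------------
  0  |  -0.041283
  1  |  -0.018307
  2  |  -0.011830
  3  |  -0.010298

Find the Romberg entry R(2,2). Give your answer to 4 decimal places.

-0.0096

R(1,1) = -0.018307 + (-0.018307 − (-0.041283))/3 = -0.010648
R(2,1) = (4·(-0.011830) − (-0.018307)) / 3 = -0.009671
R(2,2) = (16·(-0.009671) − (-0.010648)) / 15 = -0.009606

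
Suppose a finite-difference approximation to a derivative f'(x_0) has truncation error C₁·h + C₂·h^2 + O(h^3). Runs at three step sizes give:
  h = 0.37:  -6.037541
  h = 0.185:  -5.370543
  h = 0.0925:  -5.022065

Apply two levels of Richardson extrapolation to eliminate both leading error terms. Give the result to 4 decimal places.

First eliminate the h term (factor 2^1 = 2):
  B₁ = (2·(-5.370543) − (-6.037541))/1 = -4.703545
  B₂ = (2·(-5.022065) − (-5.370543))/1 = -4.673587
Then eliminate the h^2 term (factor 2^2 = 4):
  (4·(-4.673587) − (-4.703545))/3 = -4.663601

-4.6636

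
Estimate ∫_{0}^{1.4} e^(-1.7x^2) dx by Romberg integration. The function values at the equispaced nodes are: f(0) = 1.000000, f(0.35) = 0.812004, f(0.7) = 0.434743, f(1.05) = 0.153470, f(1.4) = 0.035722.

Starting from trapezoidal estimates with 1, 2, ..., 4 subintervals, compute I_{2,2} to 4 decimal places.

I_{0,0} (trapezoid, 1 panel, h=1.4000): 0.725005
I_{1,0} (trapezoid, 2 panels, h=0.7000): 0.666823
I_{2,0} (trapezoid, 4 panels, h=0.3500): 0.671327
I_{1,1} = 0.666823 + (0.666823 − 0.725005)/3 = 0.647429
I_{2,1} = 0.671327 + (0.671327 − 0.666823)/3 = 0.672828
I_{2,2} = 0.672828 + (0.672828 − 0.647429)/15 = 0.674521

0.6745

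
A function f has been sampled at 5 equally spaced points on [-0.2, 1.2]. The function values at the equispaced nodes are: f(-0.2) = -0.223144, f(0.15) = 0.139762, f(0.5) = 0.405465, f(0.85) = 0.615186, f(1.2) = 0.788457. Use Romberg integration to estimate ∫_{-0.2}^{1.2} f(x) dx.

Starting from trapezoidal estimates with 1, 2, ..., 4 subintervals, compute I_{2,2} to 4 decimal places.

0.5130

I_{0,0} (trapezoid, 1 panel, h=1.4000): 0.395719
I_{1,0} (trapezoid, 2 panels, h=0.7000): 0.481685
I_{2,0} (trapezoid, 4 panels, h=0.3500): 0.505074
I_{1,1} = 0.481685 + (0.481685 − 0.395719)/3 = 0.510340
I_{2,1} = 0.505074 + (0.505074 − 0.481685)/3 = 0.512870
I_{2,2} = 0.512870 + (0.512870 − 0.510340)/15 = 0.513039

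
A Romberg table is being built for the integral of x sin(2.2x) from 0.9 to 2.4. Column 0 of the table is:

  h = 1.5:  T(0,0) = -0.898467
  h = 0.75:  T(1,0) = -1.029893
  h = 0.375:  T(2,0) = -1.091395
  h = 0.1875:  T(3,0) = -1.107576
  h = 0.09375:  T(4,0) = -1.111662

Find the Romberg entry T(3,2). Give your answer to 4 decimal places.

-1.1130

Richardson extrapolation on the trapezoidal column (denominator 4−1=3):
T(2,1) = -1.091395 + (-1.091395 − (-1.029893))/3 = -1.111896
T(3,1) = -1.107576 + (-1.107576 − (-1.091395))/3 = -1.112970
T(3,2) = -1.112970 + (-1.112970 − (-1.111896))/15 = -1.113042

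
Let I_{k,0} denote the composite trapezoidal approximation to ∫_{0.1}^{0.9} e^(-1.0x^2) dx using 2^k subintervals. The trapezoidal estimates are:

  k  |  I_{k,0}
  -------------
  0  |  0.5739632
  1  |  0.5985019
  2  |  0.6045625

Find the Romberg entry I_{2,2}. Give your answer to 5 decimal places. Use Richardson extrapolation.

0.60658

I_{1,1} = 0.5985019 + (0.5985019 − 0.5739632)/3 = 0.6066815
I_{2,1} = (4·0.6045625 − 0.5985019) / 3 = 0.6065827
I_{2,2} = (16·0.6065827 − 0.6066815) / 15 = 0.6065761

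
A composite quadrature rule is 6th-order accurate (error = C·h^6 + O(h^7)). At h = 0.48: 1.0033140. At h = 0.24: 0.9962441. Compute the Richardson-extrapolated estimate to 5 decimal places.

0.99613

The leading error scales as h^6; refining by a factor of 2 reduces it by 2^6 = 64.
Extrapolated value = (64·A(h/2) − A(h)) / (64 − 1)
= (64·0.9962441 − 1.0033140) / 63
= 62.7563084 / 63 = 0.9961319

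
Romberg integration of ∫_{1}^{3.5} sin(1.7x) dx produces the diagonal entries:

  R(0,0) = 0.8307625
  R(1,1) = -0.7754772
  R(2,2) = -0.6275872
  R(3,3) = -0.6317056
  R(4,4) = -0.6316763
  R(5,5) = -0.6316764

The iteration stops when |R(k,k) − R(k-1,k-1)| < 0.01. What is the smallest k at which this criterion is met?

|R(1,1) − R(0,0)| = 1.6062397 ≥ 0.01
|R(2,2) − R(1,1)| = 0.1478900 ≥ 0.01
|R(3,3) − R(2,2)| = 0.0041184 < 0.01

k = 3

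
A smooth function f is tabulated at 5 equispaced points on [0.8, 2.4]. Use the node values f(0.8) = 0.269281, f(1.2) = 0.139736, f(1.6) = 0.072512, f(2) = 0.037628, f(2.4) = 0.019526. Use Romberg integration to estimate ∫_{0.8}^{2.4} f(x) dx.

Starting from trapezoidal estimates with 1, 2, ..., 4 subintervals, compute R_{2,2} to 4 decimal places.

R_{0,0} (trapezoid, 1 panel, h=1.6000): 0.231046
R_{1,0} (trapezoid, 2 panels, h=0.8000): 0.173532
R_{2,0} (trapezoid, 4 panels, h=0.4000): 0.157712
R_{1,1} = 0.173532 + (0.173532 − 0.231046)/3 = 0.154361
R_{2,1} = 0.157712 + (0.157712 − 0.173532)/3 = 0.152439
R_{2,2} = 0.152439 + (0.152439 − 0.154361)/15 = 0.152311

0.1523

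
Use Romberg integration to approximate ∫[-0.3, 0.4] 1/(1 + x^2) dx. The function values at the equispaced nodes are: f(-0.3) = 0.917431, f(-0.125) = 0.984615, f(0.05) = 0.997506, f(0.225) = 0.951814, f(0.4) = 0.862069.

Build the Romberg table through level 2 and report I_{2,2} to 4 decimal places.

I_{0,0} (trapezoid, 1 panel, h=0.7000): 0.622825
I_{1,0} (trapezoid, 2 panels, h=0.3500): 0.660540
I_{2,0} (trapezoid, 4 panels, h=0.1750): 0.669145
I_{1,1} = 0.660540 + (0.660540 − 0.622825)/3 = 0.673112
I_{2,1} = 0.669145 + (0.669145 − 0.660540)/3 = 0.672013
I_{2,2} = 0.672013 + (0.672013 − 0.673112)/15 = 0.671940

0.6719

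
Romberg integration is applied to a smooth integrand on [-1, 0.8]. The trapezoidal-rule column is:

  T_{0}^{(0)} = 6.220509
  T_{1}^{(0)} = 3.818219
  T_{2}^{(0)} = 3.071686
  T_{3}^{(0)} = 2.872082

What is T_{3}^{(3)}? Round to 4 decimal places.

Richardson extrapolation on the trapezoidal column (denominator 4−1=3):
T_{1}^{(1)} = 3.818219 + (3.818219 − 6.220509)/3 = 3.017456
T_{2}^{(1)} = (4·3.071686 − 3.818219) / 3 = 2.822842
T_{3}^{(1)} = 2.872082 + (2.872082 − 3.071686)/3 = 2.805547
T_{2}^{(2)} = 2.822842 + (2.822842 − 3.017456)/15 = 2.809868
T_{3}^{(2)} = (16·2.805547 − 2.822842) / 15 = 2.804394
T_{3}^{(3)} = 2.804394 + (2.804394 − 2.809868)/63 = 2.804307
(Column j=1 coincides with Simpson's rule on the same nodes.)

2.8043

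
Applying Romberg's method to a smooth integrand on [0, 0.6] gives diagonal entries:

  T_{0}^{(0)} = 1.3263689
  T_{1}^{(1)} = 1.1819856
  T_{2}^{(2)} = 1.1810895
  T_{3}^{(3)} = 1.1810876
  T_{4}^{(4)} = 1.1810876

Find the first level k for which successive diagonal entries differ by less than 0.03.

k = 2

|T_{1}^{(1)} − T_{0}^{(0)}| = 0.1443833 ≥ 0.03
|T_{2}^{(2)} − T_{1}^{(1)}| = 0.0008961 < 0.03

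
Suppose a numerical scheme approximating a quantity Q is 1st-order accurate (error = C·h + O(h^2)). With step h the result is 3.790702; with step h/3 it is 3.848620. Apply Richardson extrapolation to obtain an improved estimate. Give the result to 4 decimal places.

3.8776

The leading error scales as h; refining by a factor of 3 reduces it by 3^1 = 3.
Extrapolated value = (3·A(h/3) − A(h)) / (3 − 1)
= (3·3.848620 − 3.790702) / 2
= 7.755158 / 2 = 3.877579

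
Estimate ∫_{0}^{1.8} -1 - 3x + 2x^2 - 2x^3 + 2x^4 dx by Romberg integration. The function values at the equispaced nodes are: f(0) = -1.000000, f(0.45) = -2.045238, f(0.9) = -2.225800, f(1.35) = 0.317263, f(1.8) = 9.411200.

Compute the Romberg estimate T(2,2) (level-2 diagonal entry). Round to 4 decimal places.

T(0,0) (trapezoid, 1 panel, h=1.8000): 7.570080
T(1,0) (trapezoid, 2 panels, h=0.9000): 1.781820
T(2,0) (trapezoid, 4 panels, h=0.4500): 0.113321
T(1,1) = 1.781820 + (1.781820 − 7.570080)/3 = -0.147600
T(2,1) = 0.113321 + (0.113321 − 1.781820)/3 = -0.442845
T(2,2) = -0.442845 + (-0.442845 − (-0.147600))/15 = -0.462528

-0.4625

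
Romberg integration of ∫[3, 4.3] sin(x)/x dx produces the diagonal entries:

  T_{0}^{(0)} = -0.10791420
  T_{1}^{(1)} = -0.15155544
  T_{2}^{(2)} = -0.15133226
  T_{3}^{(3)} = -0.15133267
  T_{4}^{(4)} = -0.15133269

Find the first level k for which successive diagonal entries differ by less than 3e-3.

k = 2

|T_{1}^{(1)} − T_{0}^{(0)}| = 0.04364124 ≥ 3e-3
|T_{2}^{(2)} − T_{1}^{(1)}| = 0.00022318 < 3e-3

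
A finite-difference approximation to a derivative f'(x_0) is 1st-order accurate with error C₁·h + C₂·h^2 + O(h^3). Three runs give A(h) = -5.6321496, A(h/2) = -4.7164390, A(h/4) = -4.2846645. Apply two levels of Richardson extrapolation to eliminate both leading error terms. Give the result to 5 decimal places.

First eliminate the h term (factor 2^1 = 2):
  B₁ = (2·(-4.7164390) − (-5.6321496))/1 = -3.8007284
  B₂ = (2·(-4.2846645) − (-4.7164390))/1 = -3.8528900
Then eliminate the h^2 term (factor 2^2 = 4):
  (4·(-3.8528900) − (-3.8007284))/3 = -3.8702772

-3.87028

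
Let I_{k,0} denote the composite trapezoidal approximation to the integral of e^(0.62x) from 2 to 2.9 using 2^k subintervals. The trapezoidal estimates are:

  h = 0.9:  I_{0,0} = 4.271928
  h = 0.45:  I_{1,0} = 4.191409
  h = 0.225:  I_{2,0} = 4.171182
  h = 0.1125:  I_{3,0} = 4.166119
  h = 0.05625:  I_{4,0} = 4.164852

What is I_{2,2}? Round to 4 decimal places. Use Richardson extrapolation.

4.1644

Richardson extrapolation on the trapezoidal column (denominator 4−1=3):
I_{1,1} = 4.191409 + (4.191409 − 4.271928)/3 = 4.164569
I_{2,1} = 4.171182 + (4.171182 − 4.191409)/3 = 4.164440
I_{2,2} = (16·4.164440 − 4.164569) / 15 = 4.164431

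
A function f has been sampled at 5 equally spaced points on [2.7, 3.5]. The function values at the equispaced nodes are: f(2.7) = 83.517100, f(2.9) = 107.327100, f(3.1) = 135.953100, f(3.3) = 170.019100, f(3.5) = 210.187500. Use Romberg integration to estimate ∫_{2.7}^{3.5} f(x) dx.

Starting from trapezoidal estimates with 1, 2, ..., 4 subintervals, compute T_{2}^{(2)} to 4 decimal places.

T_{0}^{(0)} (trapezoid, 1 panel, h=0.8000): 117.481840
T_{1}^{(0)} (trapezoid, 2 panels, h=0.4000): 113.122160
T_{2}^{(0)} (trapezoid, 4 panels, h=0.2000): 112.030320
T_{1}^{(1)} = 113.122160 + (113.122160 − 117.481840)/3 = 111.668933
T_{2}^{(1)} = 112.030320 + (112.030320 − 113.122160)/3 = 111.666373
T_{2}^{(2)} = 111.666373 + (111.666373 − 111.668933)/15 = 111.666202

111.6662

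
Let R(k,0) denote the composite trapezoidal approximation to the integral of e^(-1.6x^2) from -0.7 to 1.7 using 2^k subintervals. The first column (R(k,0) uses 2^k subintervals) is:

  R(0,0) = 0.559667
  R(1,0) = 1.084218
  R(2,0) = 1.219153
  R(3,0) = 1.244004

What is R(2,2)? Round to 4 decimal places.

Richardson extrapolation on the trapezoidal column (denominator 4−1=3):
R(1,1) = (4·1.084218 − 0.559667) / 3 = 1.259068
R(2,1) = 1.219153 + (1.219153 − 1.084218)/3 = 1.264131
R(2,2) = (16·1.264131 − 1.259068) / 15 = 1.264469
(Column j=1 coincides with Simpson's rule on the same nodes.)

1.2645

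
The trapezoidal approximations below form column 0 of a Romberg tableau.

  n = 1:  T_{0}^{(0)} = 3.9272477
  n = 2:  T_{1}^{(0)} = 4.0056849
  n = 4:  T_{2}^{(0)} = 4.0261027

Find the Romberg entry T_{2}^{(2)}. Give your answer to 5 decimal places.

4.03298

Richardson extrapolation on the trapezoidal column (denominator 4−1=3):
T_{1}^{(1)} = 4.0056849 + (4.0056849 − 3.9272477)/3 = 4.0318306
T_{2}^{(1)} = (4·4.0261027 − 4.0056849) / 3 = 4.0329086
T_{2}^{(2)} = 4.0329086 + (4.0329086 − 4.0318306)/15 = 4.0329805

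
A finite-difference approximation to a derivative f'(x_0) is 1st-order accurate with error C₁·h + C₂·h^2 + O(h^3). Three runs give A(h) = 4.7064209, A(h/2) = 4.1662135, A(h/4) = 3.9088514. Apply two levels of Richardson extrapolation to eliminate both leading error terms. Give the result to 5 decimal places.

First eliminate the h term (factor 2^1 = 2):
  B₁ = (2·4.1662135 − 4.7064209)/1 = 3.6260061
  B₂ = (2·3.9088514 − 4.1662135)/1 = 3.6514893
Then eliminate the h^2 term (factor 2^2 = 4):
  (4·3.6514893 − 3.6260061)/3 = 3.6599837

3.65998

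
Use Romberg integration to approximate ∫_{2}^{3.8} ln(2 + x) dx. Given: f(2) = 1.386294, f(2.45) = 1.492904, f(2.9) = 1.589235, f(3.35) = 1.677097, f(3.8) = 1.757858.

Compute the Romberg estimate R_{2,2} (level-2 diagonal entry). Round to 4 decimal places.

2.8504

R_{0,0} (trapezoid, 1 panel, h=1.8000): 2.829737
R_{1,0} (trapezoid, 2 panels, h=0.9000): 2.845180
R_{2,0} (trapezoid, 4 panels, h=0.4500): 2.849090
R_{1,1} = 2.845180 + (2.845180 − 2.829737)/3 = 2.850328
R_{2,1} = 2.849090 + (2.849090 − 2.845180)/3 = 2.850393
R_{2,2} = 2.850393 + (2.850393 − 2.850328)/15 = 2.850397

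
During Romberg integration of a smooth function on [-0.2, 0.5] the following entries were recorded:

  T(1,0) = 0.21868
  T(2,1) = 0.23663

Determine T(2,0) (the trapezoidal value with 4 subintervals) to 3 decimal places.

0.232

From T(2,1) = (4·T(2,0) − T(1,0))/3, solve for T(2,0):
4·T(2,0) = 3·0.23663 + 0.21868 = 0.92857
T(2,0) = 0.23214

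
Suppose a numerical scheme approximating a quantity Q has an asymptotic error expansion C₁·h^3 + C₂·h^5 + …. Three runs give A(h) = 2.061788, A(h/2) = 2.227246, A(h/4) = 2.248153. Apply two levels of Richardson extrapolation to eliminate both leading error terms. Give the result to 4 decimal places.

First eliminate the h^3 term (factor 2^3 = 8):
  B₁ = (8·2.227246 − 2.061788)/7 = 2.250883
  B₂ = (8·2.248153 − 2.227246)/7 = 2.251140
Then eliminate the h^5 term (factor 2^5 = 32):
  (32·2.251140 − 2.250883)/31 = 2.251148

2.2511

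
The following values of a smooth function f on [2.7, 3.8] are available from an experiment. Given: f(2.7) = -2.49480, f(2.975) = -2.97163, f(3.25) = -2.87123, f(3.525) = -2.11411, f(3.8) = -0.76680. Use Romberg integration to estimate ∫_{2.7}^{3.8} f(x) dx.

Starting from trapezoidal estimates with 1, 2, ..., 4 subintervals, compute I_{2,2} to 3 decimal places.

-2.689

I_{0,0} (trapezoid, 1 panel, h=1.1000): -1.79388
I_{1,0} (trapezoid, 2 panels, h=0.5500): -2.47612
I_{2,0} (trapezoid, 4 panels, h=0.2750): -2.63664
I_{1,1} = -2.47612 + (-2.47612 − (-1.79388))/3 = -2.70353
I_{2,1} = -2.63664 + (-2.63664 − (-2.47612))/3 = -2.69015
I_{2,2} = -2.69015 + (-2.69015 − (-2.70353))/15 = -2.68926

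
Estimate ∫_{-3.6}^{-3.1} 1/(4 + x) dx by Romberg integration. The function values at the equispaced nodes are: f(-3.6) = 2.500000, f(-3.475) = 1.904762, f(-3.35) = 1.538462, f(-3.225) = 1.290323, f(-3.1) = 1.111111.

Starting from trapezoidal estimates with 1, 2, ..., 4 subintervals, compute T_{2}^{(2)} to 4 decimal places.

T_{0}^{(0)} (trapezoid, 1 panel, h=0.5000): 0.902778
T_{1}^{(0)} (trapezoid, 2 panels, h=0.2500): 0.836004
T_{2}^{(0)} (trapezoid, 4 panels, h=0.1250): 0.817388
T_{1}^{(1)} = 0.836004 + (0.836004 − 0.902778)/3 = 0.813746
T_{2}^{(1)} = 0.817388 + (0.817388 − 0.836004)/3 = 0.811183
T_{2}^{(2)} = 0.811183 + (0.811183 − 0.813746)/15 = 0.811012

0.8110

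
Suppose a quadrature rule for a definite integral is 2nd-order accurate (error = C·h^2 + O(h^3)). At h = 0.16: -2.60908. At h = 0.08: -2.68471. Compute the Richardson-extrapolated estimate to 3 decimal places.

The leading error scales as h^2; refining by a factor of 2 reduces it by 2^2 = 4.
Extrapolated value = (4·A(h/2) − A(h)) / (4 − 1)
= (4·(-2.68471) − (-2.60908)) / 3
= -8.12976 / 3 = -2.70992

-2.710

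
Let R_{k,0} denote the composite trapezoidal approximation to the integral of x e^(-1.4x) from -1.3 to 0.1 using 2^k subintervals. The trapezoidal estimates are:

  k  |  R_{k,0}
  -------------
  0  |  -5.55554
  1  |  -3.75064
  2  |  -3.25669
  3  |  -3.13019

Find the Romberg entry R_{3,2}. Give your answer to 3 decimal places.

-3.088

Richardson extrapolation on the trapezoidal column (denominator 4−1=3):
R_{2,1} = -3.25669 + (-3.25669 − (-3.75064))/3 = -3.09204
R_{3,1} = (4·(-3.13019) − (-3.25669)) / 3 = -3.08802
R_{3,2} = -3.08802 + (-3.08802 − (-3.09204))/15 = -3.08775
(Column j=1 coincides with Simpson's rule on the same nodes.)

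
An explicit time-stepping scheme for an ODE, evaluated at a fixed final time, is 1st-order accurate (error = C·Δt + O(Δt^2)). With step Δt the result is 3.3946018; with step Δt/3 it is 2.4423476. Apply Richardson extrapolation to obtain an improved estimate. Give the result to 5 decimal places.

1.96622

The leading error scales as Δt; refining by a factor of 3 reduces it by 3^1 = 3.
Extrapolated value = (3·A(Δt/3) − A(Δt)) / (3 − 1)
= (3·2.4423476 − 3.3946018) / 2
= 3.9324410 / 2 = 1.9662205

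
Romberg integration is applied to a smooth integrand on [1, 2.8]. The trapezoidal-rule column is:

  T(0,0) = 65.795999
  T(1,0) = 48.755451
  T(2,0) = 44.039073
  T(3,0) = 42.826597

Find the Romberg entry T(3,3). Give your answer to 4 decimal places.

42.4194

Richardson extrapolation on the trapezoidal column (denominator 4−1=3):
T(1,1) = (4·48.755451 − 65.795999) / 3 = 43.075268
T(2,1) = (4·44.039073 − 48.755451) / 3 = 42.466947
T(3,1) = 42.826597 + (42.826597 − 44.039073)/3 = 42.422438
T(2,2) = (16·42.466947 − 43.075268) / 15 = 42.426392
T(3,2) = (16·42.422438 − 42.466947) / 15 = 42.419471
T(3,3) = (64·42.419471 − 42.426392) / 63 = 42.419361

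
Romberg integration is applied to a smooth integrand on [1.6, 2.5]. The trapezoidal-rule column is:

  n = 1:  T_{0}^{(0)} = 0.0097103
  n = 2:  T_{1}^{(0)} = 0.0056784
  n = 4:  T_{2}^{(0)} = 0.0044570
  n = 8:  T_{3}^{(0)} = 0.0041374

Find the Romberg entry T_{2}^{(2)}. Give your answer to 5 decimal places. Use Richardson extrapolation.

0.00403

Richardson extrapolation on the trapezoidal column (denominator 4−1=3):
T_{1}^{(1)} = 0.0056784 + (0.0056784 − 0.0097103)/3 = 0.0043344
T_{2}^{(1)} = (4·0.0044570 − 0.0056784) / 3 = 0.0040499
T_{2}^{(2)} = (16·0.0040499 − 0.0043344) / 15 = 0.0040309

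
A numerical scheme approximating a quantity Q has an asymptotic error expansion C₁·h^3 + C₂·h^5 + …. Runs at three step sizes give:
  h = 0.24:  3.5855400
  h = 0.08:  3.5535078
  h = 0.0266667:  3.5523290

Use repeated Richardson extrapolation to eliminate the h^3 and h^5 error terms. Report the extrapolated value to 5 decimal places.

First eliminate the h^3 term (factor 3^3 = 27):
  B₁ = (27·3.5535078 − 3.5855400)/26 = 3.5522758
  B₂ = (27·3.5523290 − 3.5535078)/26 = 3.5522837
Then eliminate the h^5 term (factor 3^5 = 243):
  (243·3.5522837 − 3.5522758)/242 = 3.5522837

3.55228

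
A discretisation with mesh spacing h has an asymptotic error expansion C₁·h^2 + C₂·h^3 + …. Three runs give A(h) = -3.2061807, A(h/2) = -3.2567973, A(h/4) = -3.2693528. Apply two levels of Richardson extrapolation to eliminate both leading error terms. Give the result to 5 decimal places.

First eliminate the h^2 term (factor 2^2 = 4):
  B₁ = (4·(-3.2567973) − (-3.2061807))/3 = -3.2736695
  B₂ = (4·(-3.2693528) − (-3.2567973))/3 = -3.2735380
Then eliminate the h^3 term (factor 2^3 = 8):
  (8·(-3.2735380) − (-3.2736695))/7 = -3.2735192

-3.27352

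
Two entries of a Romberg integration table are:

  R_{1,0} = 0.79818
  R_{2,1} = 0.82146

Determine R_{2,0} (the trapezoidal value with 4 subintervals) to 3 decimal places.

0.816

From R_{2,1} = (4·R_{2,0} − R_{1,0})/3, solve for R_{2,0}:
4·R_{2,0} = 3·0.82146 + 0.79818 = 3.26256
R_{2,0} = 0.81564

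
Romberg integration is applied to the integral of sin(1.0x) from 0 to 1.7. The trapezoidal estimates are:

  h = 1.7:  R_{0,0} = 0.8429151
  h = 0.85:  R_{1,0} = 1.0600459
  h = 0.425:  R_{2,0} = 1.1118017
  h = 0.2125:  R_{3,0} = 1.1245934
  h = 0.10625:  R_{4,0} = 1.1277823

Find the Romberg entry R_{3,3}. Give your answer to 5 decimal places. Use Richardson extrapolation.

1.12884

Richardson extrapolation on the trapezoidal column (denominator 4−1=3):
R_{1,1} = 1.0600459 + (1.0600459 − 0.8429151)/3 = 1.1324228
R_{2,1} = 1.1118017 + (1.1118017 − 1.0600459)/3 = 1.1290536
R_{3,1} = (4·1.1245934 − 1.1118017) / 3 = 1.1288573
R_{2,2} = (16·1.1290536 − 1.1324228) / 15 = 1.1288290
R_{3,2} = (16·1.1288573 − 1.1290536) / 15 = 1.1288442
R_{3,3} = (64·1.1288442 − 1.1288290) / 63 = 1.1288444
(Column j=1 coincides with Simpson's rule on the same nodes.)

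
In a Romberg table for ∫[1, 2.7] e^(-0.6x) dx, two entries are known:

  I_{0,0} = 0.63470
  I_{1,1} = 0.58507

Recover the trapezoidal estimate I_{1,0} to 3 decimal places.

0.597

From I_{1,1} = (4·I_{1,0} − I_{0,0})/3, solve for I_{1,0}:
4·I_{1,0} = 3·0.58507 + 0.63470 = 2.38991
I_{1,0} = 0.59748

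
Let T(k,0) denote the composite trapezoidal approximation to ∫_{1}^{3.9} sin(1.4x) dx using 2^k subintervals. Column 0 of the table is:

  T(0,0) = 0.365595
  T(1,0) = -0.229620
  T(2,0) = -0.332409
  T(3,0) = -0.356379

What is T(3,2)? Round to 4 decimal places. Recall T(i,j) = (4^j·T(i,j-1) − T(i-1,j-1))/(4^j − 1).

-0.3642

T(2,1) = -0.332409 + (-0.332409 − (-0.229620))/3 = -0.366672
T(3,1) = (4·(-0.356379) − (-0.332409)) / 3 = -0.364369
T(3,2) = (16·(-0.364369) − (-0.366672)) / 15 = -0.364215
(Column j=1 coincides with Simpson's rule on the same nodes.)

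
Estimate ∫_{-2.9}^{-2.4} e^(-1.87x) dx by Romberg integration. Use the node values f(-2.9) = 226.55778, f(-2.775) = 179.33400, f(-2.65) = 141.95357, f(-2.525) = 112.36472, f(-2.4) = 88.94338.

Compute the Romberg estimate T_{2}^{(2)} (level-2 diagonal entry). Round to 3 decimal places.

T_{0}^{(0)} (trapezoid, 1 panel, h=0.5000): 78.87529
T_{1}^{(0)} (trapezoid, 2 panels, h=0.2500): 74.92604
T_{2}^{(0)} (trapezoid, 4 panels, h=0.1250): 73.92536
T_{1}^{(1)} = 74.92604 + (74.92604 − 78.87529)/3 = 73.60962
T_{2}^{(1)} = 73.92536 + (73.92536 − 74.92604)/3 = 73.59180
T_{2}^{(2)} = 73.59180 + (73.59180 − 73.60962)/15 = 73.59061

73.591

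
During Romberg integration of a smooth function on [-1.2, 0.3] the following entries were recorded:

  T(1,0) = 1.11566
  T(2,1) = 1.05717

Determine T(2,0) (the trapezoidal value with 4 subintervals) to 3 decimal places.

1.072

From T(2,1) = (4·T(2,0) − T(1,0))/3, solve for T(2,0):
4·T(2,0) = 3·1.05717 + 1.11566 = 4.28717
T(2,0) = 1.07179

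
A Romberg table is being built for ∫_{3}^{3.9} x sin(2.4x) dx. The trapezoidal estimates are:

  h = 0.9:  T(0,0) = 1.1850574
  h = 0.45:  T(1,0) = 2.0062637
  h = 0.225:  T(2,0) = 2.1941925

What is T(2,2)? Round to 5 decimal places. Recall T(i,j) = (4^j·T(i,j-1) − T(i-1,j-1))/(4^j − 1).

2.25529

T(1,1) = (4·2.0062637 − 1.1850574) / 3 = 2.2799991
T(2,1) = (4·2.1941925 − 2.0062637) / 3 = 2.2568354
T(2,2) = (16·2.2568354 − 2.2799991) / 15 = 2.2552912
(Column j=1 coincides with Simpson's rule on the same nodes.)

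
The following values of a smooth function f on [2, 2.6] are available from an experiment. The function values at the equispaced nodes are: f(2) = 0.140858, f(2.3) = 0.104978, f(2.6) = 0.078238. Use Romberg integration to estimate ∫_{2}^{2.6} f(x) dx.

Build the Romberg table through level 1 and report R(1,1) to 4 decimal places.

R(0,0) (trapezoid, 1 panel, h=0.6000): 0.065729
R(1,0) (trapezoid, 2 panels, h=0.3000): 0.064358
R(1,1) = 0.064358 + (0.064358 − 0.065729)/3 = 0.063901

0.0639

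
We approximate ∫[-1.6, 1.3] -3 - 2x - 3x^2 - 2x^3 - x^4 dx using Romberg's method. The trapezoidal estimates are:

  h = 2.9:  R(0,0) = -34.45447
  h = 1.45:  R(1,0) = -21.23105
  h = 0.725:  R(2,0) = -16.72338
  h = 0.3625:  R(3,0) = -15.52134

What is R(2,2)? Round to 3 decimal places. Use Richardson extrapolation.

Richardson extrapolation on the trapezoidal column (denominator 4−1=3):
R(1,1) = -21.23105 + (-21.23105 − (-34.45447))/3 = -16.82324
R(2,1) = -16.72338 + (-16.72338 − (-21.23105))/3 = -15.22082
R(2,2) = (16·(-15.22082) − (-16.82324)) / 15 = -15.11399
(Column j=1 coincides with Simpson's rule on the same nodes.)

-15.114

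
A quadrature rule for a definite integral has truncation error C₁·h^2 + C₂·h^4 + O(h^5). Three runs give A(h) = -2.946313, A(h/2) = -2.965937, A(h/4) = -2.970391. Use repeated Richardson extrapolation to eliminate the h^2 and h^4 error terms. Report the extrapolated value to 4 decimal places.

-2.9718

First eliminate the h^2 term (factor 2^2 = 4):
  B₁ = (4·(-2.965937) − (-2.946313))/3 = -2.972478
  B₂ = (4·(-2.970391) − (-2.965937))/3 = -2.971876
Then eliminate the h^4 term (factor 2^4 = 16):
  (16·(-2.971876) − (-2.972478))/15 = -2.971836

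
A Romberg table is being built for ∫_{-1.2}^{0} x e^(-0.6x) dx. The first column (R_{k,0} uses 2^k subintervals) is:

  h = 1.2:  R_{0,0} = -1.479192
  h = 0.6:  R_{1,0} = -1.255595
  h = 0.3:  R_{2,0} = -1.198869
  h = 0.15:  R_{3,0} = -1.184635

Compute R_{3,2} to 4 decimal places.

R_{2,1} = (4·(-1.198869) − (-1.255595)) / 3 = -1.179960
R_{3,1} = (4·(-1.184635) − (-1.198869)) / 3 = -1.179890
R_{3,2} = (16·(-1.179890) − (-1.179960)) / 15 = -1.179885
(Column j=1 coincides with Simpson's rule on the same nodes.)

-1.1799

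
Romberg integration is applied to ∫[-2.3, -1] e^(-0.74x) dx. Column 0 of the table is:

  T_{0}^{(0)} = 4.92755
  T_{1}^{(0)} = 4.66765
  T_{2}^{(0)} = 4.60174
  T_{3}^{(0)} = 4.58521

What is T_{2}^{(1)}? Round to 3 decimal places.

Richardson extrapolation on the trapezoidal column (denominator 4−1=3):
T_{2}^{(1)} = 4.60174 + (4.60174 − 4.66765)/3 = 4.57977
(Column j=1 coincides with Simpson's rule on the same nodes.)

4.580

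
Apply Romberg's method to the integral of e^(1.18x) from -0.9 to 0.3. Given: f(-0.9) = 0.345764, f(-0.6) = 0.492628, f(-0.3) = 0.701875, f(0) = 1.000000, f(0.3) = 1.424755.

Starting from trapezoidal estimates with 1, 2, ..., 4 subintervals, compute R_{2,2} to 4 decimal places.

R_{0,0} (trapezoid, 1 panel, h=1.2000): 1.062311
R_{1,0} (trapezoid, 2 panels, h=0.6000): 0.952281
R_{2,0} (trapezoid, 4 panels, h=0.3000): 0.923929
R_{1,1} = 0.952281 + (0.952281 − 1.062311)/3 = 0.915604
R_{2,1} = 0.923929 + (0.923929 − 0.952281)/3 = 0.914478
R_{2,2} = 0.914478 + (0.914478 − 0.915604)/15 = 0.914403

0.9144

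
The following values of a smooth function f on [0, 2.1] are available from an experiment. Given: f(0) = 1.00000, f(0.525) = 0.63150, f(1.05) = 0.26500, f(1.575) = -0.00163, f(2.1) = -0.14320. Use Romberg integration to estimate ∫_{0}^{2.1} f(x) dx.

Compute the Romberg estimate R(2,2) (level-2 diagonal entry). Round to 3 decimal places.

0.684

R(0,0) (trapezoid, 1 panel, h=2.1000): 0.89964
R(1,0) (trapezoid, 2 panels, h=1.0500): 0.72807
R(2,0) (trapezoid, 4 panels, h=0.5250): 0.69472
R(1,1) = 0.72807 + (0.72807 − 0.89964)/3 = 0.67088
R(2,1) = 0.69472 + (0.69472 − 0.72807)/3 = 0.68360
R(2,2) = 0.68360 + (0.68360 − 0.67088)/15 = 0.68445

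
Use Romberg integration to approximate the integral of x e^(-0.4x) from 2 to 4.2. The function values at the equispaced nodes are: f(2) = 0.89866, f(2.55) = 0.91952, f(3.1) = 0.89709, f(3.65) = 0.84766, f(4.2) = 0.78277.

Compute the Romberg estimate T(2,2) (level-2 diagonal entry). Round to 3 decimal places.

T(0,0) (trapezoid, 1 panel, h=2.2000): 1.84957
T(1,0) (trapezoid, 2 panels, h=1.1000): 1.91159
T(2,0) (trapezoid, 4 panels, h=0.5500): 1.92774
T(1,1) = 1.91159 + (1.91159 − 1.84957)/3 = 1.93226
T(2,1) = 1.92774 + (1.92774 − 1.91159)/3 = 1.93312
T(2,2) = 1.93312 + (1.93312 − 1.93226)/15 = 1.93318

1.933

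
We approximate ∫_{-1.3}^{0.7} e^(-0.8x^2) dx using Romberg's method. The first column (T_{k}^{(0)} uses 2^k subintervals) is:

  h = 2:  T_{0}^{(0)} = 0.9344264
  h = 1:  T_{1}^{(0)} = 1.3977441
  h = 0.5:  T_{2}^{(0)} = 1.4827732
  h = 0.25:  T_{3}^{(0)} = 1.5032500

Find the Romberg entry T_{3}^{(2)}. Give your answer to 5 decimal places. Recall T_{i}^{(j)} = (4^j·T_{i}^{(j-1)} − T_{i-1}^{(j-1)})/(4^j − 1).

T_{2}^{(1)} = 1.4827732 + (1.4827732 − 1.3977441)/3 = 1.5111162
T_{3}^{(1)} = 1.5032500 + (1.5032500 − 1.4827732)/3 = 1.5100756
T_{3}^{(2)} = 1.5100756 + (1.5100756 − 1.5111162)/15 = 1.5100062

1.51001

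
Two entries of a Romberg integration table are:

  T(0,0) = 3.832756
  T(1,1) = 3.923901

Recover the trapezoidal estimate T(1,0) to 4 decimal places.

3.9011

From T(1,1) = (4·T(1,0) − T(0,0))/3, solve for T(1,0):
4·T(1,0) = 3·3.923901 + 3.832756 = 15.604459
T(1,0) = 3.901115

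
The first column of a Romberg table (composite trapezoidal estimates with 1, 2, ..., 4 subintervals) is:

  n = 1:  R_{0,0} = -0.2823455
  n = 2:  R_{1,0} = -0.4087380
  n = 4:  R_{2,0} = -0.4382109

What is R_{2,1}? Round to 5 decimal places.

R_{2,1} = -0.4382109 + (-0.4382109 − (-0.4087380))/3 = -0.4480352

-0.44804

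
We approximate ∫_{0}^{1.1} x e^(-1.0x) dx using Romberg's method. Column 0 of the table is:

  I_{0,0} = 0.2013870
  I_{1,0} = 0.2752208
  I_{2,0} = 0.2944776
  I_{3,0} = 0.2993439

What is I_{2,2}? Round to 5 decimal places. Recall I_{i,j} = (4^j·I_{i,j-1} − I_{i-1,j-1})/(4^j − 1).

0.30097

I_{1,1} = 0.2752208 + (0.2752208 − 0.2013870)/3 = 0.2998321
I_{2,1} = 0.2944776 + (0.2944776 − 0.2752208)/3 = 0.3008965
I_{2,2} = (16·0.3008965 − 0.2998321) / 15 = 0.3009675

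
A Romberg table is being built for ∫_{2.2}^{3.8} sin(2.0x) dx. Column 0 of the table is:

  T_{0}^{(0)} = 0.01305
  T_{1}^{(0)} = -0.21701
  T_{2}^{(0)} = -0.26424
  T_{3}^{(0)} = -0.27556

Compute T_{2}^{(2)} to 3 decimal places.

-0.279

T_{1}^{(1)} = (4·(-0.21701) − 0.01305) / 3 = -0.29370
T_{2}^{(1)} = (4·(-0.26424) − (-0.21701)) / 3 = -0.27998
T_{2}^{(2)} = (16·(-0.27998) − (-0.29370)) / 15 = -0.27907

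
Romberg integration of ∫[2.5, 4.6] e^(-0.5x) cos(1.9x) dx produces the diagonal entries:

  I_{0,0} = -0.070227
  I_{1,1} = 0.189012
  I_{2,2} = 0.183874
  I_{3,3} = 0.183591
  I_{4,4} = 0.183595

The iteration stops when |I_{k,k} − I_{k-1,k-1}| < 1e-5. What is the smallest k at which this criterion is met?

|I_{1,1} − I_{0,0}| = 0.259239 ≥ 1e-5
|I_{2,2} − I_{1,1}| = 0.005138 ≥ 1e-5
|I_{3,3} − I_{2,2}| = 0.000283 ≥ 1e-5
|I_{4,4} − I_{3,3}| = 0.000004 < 1e-5

k = 4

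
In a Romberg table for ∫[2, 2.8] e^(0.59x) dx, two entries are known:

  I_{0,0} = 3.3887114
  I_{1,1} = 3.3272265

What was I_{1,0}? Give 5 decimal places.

3.34260

From I_{1,1} = (4·I_{1,0} − I_{0,0})/3, solve for I_{1,0}:
4·I_{1,0} = 3·3.3272265 + 3.3887114 = 13.3703909
I_{1,0} = 3.3425977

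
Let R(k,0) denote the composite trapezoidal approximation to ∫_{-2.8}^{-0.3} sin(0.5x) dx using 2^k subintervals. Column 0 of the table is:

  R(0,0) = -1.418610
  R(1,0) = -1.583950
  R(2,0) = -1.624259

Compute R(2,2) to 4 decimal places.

-1.6376

R(1,1) = (4·(-1.583950) − (-1.418610)) / 3 = -1.639063
R(2,1) = (4·(-1.624259) − (-1.583950)) / 3 = -1.637695
R(2,2) = -1.637695 + (-1.637695 − (-1.639063))/15 = -1.637604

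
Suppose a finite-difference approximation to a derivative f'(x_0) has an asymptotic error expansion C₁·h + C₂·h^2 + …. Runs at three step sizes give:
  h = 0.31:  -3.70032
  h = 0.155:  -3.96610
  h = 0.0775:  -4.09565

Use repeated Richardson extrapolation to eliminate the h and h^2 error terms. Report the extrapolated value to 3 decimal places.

First eliminate the h term (factor 2^1 = 2):
  B₁ = (2·(-3.96610) − (-3.70032))/1 = -4.23188
  B₂ = (2·(-4.09565) − (-3.96610))/1 = -4.22520
Then eliminate the h^2 term (factor 2^2 = 4):
  (4·(-4.22520) − (-4.23188))/3 = -4.22297

-4.223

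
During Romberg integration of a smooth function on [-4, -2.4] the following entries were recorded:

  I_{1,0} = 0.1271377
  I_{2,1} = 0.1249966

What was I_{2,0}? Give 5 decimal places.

0.12553

From I_{2,1} = (4·I_{2,0} − I_{1,0})/3, solve for I_{2,0}:
4·I_{2,0} = 3·0.1249966 + 0.1271377 = 0.5021275
I_{2,0} = 0.1255319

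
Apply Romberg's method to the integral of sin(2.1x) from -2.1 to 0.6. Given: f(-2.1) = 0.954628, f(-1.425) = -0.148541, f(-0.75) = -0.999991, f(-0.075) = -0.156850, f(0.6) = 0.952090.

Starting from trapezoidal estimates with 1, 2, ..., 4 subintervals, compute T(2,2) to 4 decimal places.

-0.2528

T(0,0) (trapezoid, 1 panel, h=2.7000): 2.574069
T(1,0) (trapezoid, 2 panels, h=1.3500): -0.062953
T(2,0) (trapezoid, 4 panels, h=0.6750): -0.237616
T(1,1) = -0.062953 + (-0.062953 − 2.574069)/3 = -0.941960
T(2,1) = -0.237616 + (-0.237616 − (-0.062953))/3 = -0.295837
T(2,2) = -0.295837 + (-0.295837 − (-0.941960))/15 = -0.252762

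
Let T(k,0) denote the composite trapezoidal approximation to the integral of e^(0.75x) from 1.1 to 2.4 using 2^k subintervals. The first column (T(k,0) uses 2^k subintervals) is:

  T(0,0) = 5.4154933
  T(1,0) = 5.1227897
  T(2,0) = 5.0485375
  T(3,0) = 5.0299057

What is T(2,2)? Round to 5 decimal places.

5.02369

T(1,1) = (4·5.1227897 − 5.4154933) / 3 = 5.0252218
T(2,1) = 5.0485375 + (5.0485375 − 5.1227897)/3 = 5.0237868
T(2,2) = (16·5.0237868 − 5.0252218) / 15 = 5.0236911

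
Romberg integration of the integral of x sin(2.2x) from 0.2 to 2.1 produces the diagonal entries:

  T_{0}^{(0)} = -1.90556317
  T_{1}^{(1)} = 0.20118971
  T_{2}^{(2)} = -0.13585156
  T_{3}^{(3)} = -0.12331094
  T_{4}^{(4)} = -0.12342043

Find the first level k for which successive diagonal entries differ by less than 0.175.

|T_{1}^{(1)} − T_{0}^{(0)}| = 2.10675288 ≥ 0.175
|T_{2}^{(2)} − T_{1}^{(1)}| = 0.33704127 ≥ 0.175
|T_{3}^{(3)} − T_{2}^{(2)}| = 0.01254062 < 0.175

k = 3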